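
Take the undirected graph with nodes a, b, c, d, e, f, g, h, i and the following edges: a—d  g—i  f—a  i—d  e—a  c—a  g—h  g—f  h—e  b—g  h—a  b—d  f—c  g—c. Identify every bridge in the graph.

none

The edges on the cycle g-f-a-c-g are not bridges since each lies on that cycle.
Every edge lies on some cycle, so there are no bridges.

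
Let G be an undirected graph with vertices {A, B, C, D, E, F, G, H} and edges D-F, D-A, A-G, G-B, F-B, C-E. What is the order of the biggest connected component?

5

H is isolated — a component by itself.
Starting from C we can reach C, E. That is one component of size 2.
Starting from A we can reach A, B, D, F, G. That is one component of size 5.
The largest has 5 vertices.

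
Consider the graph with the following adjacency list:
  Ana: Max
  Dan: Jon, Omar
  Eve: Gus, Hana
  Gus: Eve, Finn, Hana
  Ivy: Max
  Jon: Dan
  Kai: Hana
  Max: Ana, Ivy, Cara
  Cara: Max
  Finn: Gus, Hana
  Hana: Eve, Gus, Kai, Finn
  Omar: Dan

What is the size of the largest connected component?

5

Starting from Dan we can reach Dan, Jon, Omar. That is one component of size 3.
Starting from Ana we can reach Ana, Ivy, Max, Cara. That is one component of size 4.
Starting from Eve we can reach Eve, Gus, Kai, Finn, Hana. That is one component of size 5.
The largest has 5 vertices.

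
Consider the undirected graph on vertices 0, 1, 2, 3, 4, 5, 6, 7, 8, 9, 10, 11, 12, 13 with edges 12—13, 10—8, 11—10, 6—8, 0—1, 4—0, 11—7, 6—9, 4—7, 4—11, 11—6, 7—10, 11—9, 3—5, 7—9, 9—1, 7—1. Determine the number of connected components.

4

2 is isolated — a component by itself.
Starting from 3 we can reach 3, 5. That is one component of size 2.
Starting from 12 we can reach 12, 13. That is one component of size 2.
Starting from 0 we can reach 0, 1, 4, 6, 7, 8, 9, 10, 11. That is one component of size 9.
Total: 4 components.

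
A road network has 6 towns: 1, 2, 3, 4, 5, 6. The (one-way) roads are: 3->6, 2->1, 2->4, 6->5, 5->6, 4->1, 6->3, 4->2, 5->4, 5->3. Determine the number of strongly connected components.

{3, 5, 6} are all mutually reachable — one SCC of size 3.
{2, 4} are all mutually reachable — one SCC of size 2.
{1} is an SCC by itself.
That gives 3 strongly connected components.

3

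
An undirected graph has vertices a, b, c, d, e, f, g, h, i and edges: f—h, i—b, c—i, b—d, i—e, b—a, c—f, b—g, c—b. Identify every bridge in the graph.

a-b, b-d, b-g, c-f, e-i, f-h

The edges on the cycle c-i-b-c are not bridges since each lies on that cycle.
But removing b—d disconnects b from d; removing b—a disconnects b from a; removing c—f disconnects c from f; removing i—e disconnects i from e — these are bridges.
In total 6 edges are bridges.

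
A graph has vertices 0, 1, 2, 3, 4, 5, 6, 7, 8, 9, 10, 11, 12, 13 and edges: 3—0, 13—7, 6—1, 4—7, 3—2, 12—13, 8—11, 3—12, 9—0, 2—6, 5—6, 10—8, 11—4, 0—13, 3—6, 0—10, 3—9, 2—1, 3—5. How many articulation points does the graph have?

Removing 3 increases the component count from 1 to 2, so 3 is a cut vertex.
By contrast removing 11 leaves 1 component; it is not a cut vertex. No other vertex is a cut vertex either.

1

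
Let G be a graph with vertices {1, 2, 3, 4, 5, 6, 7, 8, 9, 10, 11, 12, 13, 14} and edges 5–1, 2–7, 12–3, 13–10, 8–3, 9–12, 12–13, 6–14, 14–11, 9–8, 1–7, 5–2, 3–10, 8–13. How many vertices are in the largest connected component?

4 is isolated — a component by itself.
Starting from 6 we can reach 6, 11, 14. That is one component of size 3.
Starting from 1 we can reach 1, 2, 5, 7. That is one component of size 4.
Starting from 3 we can reach 3, 8, 9, 10, 12, 13. That is one component of size 6.
The largest has 6 vertices.

6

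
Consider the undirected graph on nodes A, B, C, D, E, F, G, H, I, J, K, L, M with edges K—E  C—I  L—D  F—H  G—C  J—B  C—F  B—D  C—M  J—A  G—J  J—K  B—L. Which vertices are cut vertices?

Removing B increases the component count from 1 to 2, so B is a cut vertex.
Removing C increases the component count from 1 to 4, so C is a cut vertex.
Removing F increases the component count from 1 to 2, so F is a cut vertex.
Likewise G, J, K are cut vertices.
By contrast removing L leaves 1 component; it is not a cut vertex. No other vertex is a cut vertex either.

B, C, F, G, J, K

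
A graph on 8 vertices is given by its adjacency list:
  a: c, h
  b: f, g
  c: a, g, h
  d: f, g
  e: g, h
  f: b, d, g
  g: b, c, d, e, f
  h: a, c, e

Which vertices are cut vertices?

g

Removing g increases the component count from 1 to 2, so g is a cut vertex.
By contrast removing b leaves 1 component; it is not a cut vertex. No other vertex is a cut vertex either.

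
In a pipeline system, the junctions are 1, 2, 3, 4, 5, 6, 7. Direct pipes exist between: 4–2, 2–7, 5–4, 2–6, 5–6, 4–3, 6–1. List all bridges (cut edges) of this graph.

1-6, 2-7, 3-4

The edges on the cycle 5-4-2-6-5 are not bridges since each lies on that cycle.
But removing 4–3 disconnects 4 from 3; removing 6–1 disconnects 6 from 1; removing 2–7 disconnects 2 from 7 — these are bridges.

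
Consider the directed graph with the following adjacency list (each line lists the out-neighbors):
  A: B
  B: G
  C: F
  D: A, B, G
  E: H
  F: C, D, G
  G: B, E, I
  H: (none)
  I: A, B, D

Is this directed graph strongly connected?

No

There is no directed path from H to B, so the graph is not strongly connected.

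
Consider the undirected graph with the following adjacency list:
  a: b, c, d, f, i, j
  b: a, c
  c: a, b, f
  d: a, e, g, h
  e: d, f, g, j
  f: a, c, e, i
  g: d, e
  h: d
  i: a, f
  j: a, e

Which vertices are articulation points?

d

Removing d increases the component count from 1 to 2, so d is a cut vertex.
By contrast removing a leaves 1 component; it is not a cut vertex. No other vertex is a cut vertex either.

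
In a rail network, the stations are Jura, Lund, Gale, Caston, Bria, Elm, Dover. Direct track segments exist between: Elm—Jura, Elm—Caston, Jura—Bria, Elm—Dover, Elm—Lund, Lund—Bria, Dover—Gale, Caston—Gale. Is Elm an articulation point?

Yes

Deleting Elm raises the number of components from 1 to 2, so Elm is a cut vertex.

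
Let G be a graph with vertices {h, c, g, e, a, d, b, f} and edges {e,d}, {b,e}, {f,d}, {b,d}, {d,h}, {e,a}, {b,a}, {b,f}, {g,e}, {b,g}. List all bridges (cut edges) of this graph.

The edges on the cycle b-g-e-b are not bridges since each lies on that cycle.
But removing d–h disconnects d from h — this is a bridge.

d-h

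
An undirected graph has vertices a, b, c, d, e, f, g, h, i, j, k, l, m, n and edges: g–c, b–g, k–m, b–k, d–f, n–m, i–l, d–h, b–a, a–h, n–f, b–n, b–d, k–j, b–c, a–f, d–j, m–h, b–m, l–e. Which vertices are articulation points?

b, l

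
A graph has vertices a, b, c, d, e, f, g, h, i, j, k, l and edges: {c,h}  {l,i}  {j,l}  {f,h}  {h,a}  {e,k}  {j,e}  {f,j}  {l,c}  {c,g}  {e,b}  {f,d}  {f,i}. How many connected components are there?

1

Starting from a we can reach a, b, c, d, e, f, g, h, i, j, k, l. That is one component of size 12.
Total: 1 component.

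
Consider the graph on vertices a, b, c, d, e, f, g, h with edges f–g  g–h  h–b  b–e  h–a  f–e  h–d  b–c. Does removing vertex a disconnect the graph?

No

Deleting a leaves 1 component (was 1), so a is not a cut vertex.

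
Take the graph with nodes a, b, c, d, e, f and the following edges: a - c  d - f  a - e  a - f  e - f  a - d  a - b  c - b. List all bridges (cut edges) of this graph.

none

The edges on the cycle a-c-b-a are not bridges since each lies on that cycle.
Every edge lies on some cycle, so there are no bridges.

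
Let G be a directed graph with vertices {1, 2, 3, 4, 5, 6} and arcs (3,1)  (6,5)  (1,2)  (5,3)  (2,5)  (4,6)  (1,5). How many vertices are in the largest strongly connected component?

4

{1, 2, 3, 5} are all mutually reachable — one SCC of size 4.
{4} is an SCC by itself.
{6} is an SCC by itself.
The largest has 4 vertices.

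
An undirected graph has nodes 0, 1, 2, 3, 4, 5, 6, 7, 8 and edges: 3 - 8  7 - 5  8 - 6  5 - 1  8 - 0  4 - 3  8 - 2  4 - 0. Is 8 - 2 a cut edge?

Removing 8 - 2 leaves no path between 8 and 2: the component count goes from 2 to 3. So it is a bridge.

Yes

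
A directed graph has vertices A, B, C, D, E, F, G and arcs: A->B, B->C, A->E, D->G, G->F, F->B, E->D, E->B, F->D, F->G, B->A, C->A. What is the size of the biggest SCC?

{A, B, C, D, E, F, G} are all mutually reachable — one SCC of size 7.
The largest has 7 vertices.

7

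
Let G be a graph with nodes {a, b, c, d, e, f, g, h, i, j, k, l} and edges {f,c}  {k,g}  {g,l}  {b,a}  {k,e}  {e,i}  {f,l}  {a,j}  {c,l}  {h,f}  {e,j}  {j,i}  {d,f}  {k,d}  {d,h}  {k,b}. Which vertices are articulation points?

Removing k increases the component count from 1 to 2, so k is a cut vertex.
By contrast removing d leaves 1 component; it is not a cut vertex. No other vertex is a cut vertex either.

k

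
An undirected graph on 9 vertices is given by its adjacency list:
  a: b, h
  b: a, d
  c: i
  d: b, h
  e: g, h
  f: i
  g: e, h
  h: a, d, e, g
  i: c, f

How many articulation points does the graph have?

Removing h increases the component count from 2 to 3, so h is a cut vertex.
Removing i increases the component count from 2 to 3, so i is a cut vertex.
By contrast removing g leaves 2 components; it is not a cut vertex. No other vertex is a cut vertex either.

2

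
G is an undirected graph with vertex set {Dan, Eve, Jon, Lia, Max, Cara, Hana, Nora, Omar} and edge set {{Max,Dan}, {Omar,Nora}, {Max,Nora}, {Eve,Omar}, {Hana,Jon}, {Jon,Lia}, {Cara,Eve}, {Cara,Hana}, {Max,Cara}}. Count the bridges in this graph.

4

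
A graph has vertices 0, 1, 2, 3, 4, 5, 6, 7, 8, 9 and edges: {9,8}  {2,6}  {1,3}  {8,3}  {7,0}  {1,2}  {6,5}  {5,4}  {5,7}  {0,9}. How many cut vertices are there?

Removing 5 increases the component count from 1 to 2, so 5 is a cut vertex.
By contrast removing 3 leaves 1 component; it is not a cut vertex. No other vertex is a cut vertex either.

1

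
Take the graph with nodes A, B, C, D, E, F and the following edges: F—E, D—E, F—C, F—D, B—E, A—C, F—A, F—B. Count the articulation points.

Removing F increases the component count from 1 to 2, so F is a cut vertex.
By contrast removing B leaves 1 component; it is not a cut vertex. No other vertex is a cut vertex either.

1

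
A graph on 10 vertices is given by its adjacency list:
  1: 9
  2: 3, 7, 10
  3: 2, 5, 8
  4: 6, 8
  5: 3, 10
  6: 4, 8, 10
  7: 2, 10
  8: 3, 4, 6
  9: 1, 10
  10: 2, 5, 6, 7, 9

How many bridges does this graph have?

The edges on the cycle 10-7-2-10 are not bridges since each lies on that cycle.
But removing 10-9 disconnects 10 from 9; removing 1-9 disconnects 1 from 9 — these are bridges.
That makes 2 bridges.

2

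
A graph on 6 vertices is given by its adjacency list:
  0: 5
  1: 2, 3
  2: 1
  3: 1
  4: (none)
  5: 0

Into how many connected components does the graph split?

3

4 is isolated — a component by itself.
Starting from 0 we can reach 0, 5. That is one component of size 2.
Starting from 1 we can reach 1, 2, 3. That is one component of size 3.
Total: 3 components.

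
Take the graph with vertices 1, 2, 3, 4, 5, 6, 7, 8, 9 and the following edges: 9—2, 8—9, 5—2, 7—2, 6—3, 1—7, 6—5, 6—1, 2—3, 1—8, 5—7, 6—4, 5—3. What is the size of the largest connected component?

9

Starting from 1 we can reach 1, 2, 3, 4, 5, 6, 7, 8, 9. That is one component of size 9.
The largest has 9 vertices.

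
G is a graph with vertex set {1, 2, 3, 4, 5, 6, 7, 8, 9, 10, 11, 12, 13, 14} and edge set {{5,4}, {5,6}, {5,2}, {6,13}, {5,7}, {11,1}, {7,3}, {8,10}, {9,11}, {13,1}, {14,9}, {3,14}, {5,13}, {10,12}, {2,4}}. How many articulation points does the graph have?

Removing 5 increases the component count from 2 to 3, so 5 is a cut vertex.
Removing 10 increases the component count from 2 to 3, so 10 is a cut vertex.
By contrast removing 1 leaves 2 components; it is not a cut vertex. No other vertex is a cut vertex either.

2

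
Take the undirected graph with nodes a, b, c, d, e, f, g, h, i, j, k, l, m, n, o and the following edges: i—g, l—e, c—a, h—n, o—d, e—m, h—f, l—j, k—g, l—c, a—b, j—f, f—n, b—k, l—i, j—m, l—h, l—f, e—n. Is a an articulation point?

No

Deleting a leaves 2 components (was 2), so a is not a cut vertex.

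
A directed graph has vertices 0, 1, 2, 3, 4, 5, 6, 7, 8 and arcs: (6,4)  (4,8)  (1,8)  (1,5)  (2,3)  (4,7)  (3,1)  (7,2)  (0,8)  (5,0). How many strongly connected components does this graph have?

{4} is an SCC by itself.
{6} is an SCC by itself.
{7} is an SCC by itself.
{8} is an SCC by itself.
{2} is an SCC by itself.
(and 4 more singleton SCCs)
That gives 9 strongly connected components.

9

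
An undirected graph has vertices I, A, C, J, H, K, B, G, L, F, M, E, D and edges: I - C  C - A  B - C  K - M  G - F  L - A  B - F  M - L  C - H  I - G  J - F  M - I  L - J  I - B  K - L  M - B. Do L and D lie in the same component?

No

The component containing L is {A, B, C, F, G, H, I, J, K, L, M}, and D is not in it.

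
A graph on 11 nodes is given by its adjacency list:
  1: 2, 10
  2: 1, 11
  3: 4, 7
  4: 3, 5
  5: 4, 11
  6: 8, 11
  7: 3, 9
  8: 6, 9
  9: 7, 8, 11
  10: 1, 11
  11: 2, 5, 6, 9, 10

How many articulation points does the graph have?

1

Removing 11 increases the component count from 1 to 2, so 11 is a cut vertex.
By contrast removing 7 leaves 1 component; it is not a cut vertex. No other vertex is a cut vertex either.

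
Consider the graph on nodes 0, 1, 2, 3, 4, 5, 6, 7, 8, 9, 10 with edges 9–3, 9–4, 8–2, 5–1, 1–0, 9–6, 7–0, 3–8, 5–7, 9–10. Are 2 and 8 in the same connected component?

From 2 we can reach 2, 3, 4, 6, 8, 9, 10, which includes 8.

Yes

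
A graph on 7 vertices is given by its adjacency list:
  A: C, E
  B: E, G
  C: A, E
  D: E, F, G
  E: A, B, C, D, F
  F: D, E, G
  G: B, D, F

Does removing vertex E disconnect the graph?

Yes

Deleting E raises the number of components from 1 to 2, so E is a cut vertex.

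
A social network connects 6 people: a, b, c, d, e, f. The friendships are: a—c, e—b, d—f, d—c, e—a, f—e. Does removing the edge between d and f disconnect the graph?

After removing d—f, the path d-c-a-e-f still connects them, so the edge is not a bridge.

No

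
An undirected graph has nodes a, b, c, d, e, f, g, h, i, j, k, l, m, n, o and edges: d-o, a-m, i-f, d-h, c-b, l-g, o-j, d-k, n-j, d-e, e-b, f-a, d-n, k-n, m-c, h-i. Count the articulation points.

1

Removing d increases the component count from 2 to 3, so d is a cut vertex.
By contrast removing a leaves 2 components; it is not a cut vertex. No other vertex is a cut vertex either.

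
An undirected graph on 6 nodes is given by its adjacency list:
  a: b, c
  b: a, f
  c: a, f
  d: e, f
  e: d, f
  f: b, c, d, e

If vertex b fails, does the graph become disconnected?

Deleting b leaves 1 component (was 1) (its neighbors a, f remain connected to each other), so b is not a cut vertex.

No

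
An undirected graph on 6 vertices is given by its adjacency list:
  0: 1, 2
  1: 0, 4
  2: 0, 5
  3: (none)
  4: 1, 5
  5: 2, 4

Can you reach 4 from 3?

The component containing 3 is {3}, and 4 is not in it.

No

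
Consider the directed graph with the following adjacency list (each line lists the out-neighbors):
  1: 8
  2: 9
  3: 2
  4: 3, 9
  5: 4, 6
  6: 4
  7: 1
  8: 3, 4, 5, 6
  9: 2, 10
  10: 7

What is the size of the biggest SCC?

{1, 2, 3, 4, 5, 6, 7, 8, 9, 10} are all mutually reachable — one SCC of size 10.
The largest has 10 vertices.

10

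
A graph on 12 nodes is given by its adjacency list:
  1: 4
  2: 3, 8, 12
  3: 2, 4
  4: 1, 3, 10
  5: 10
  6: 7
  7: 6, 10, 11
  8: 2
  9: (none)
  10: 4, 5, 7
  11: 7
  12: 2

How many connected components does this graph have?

9 is isolated — a component by itself.
Starting from 1 we can reach 1, 2, 3, 4, 5, 6, 7, 8, 10, 11, 12. That is one component of size 11.
Total: 2 components.

2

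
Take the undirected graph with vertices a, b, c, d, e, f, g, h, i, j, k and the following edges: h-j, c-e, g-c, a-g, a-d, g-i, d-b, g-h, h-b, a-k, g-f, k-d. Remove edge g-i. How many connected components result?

Before removal there is 1 component.
g-i is a bridge — removing it separates g's side from i's side.
After removal: 2 components.

2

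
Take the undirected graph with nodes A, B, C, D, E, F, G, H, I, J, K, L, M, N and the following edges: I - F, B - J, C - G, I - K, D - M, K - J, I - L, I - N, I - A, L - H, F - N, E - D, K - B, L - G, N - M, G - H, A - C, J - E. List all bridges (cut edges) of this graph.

The edges on the cycle K-B-J-K are not bridges since each lies on that cycle.
Every edge lies on some cycle, so there are no bridges.

none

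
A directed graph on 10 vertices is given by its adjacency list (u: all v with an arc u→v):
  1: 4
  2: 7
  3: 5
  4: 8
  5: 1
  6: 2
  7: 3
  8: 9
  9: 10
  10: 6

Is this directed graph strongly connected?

Yes

From 6 we can reach every vertex (1, 2, 3, 4, 5, 6, 7, 8, 9, 10), and every vertex can reach 6 (1, 2, 3, 4, 5, 6, 7, 8, 9, 10). So the whole graph is one strongly connected component.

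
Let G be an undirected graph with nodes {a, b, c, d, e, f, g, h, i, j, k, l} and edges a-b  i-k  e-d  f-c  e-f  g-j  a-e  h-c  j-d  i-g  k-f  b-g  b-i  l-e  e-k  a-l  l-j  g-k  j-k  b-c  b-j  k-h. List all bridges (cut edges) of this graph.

none

The edges on the cycle a-l-e-a are not bridges since each lies on that cycle.
Every edge lies on some cycle, so there are no bridges.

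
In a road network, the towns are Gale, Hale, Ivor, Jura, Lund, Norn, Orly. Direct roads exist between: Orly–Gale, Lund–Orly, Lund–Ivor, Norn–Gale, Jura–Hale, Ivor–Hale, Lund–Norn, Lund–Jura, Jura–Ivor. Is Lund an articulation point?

Yes

Deleting Lund raises the number of components from 1 to 2, so Lund is a cut vertex.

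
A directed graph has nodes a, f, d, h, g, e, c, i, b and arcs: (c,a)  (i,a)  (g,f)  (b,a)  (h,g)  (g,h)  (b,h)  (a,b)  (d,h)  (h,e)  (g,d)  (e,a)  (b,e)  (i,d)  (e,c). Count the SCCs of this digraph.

{a, b, c, d, e, g, h} are all mutually reachable — one SCC of size 7.
{f} is an SCC by itself.
{i} is an SCC by itself.
That gives 3 strongly connected components.

3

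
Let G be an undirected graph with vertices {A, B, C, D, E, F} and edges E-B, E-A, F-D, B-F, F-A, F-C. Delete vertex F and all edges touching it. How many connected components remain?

With F gone, the remaining components are: {C}; {D}; {A, B, E}.
That is 3 components.

3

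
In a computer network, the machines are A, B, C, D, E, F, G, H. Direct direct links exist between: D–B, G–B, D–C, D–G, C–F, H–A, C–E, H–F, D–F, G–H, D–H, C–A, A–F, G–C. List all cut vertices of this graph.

Removing C increases the component count from 1 to 2, so C is a cut vertex.
By contrast removing E leaves 1 component; it is not a cut vertex. No other vertex is a cut vertex either.

C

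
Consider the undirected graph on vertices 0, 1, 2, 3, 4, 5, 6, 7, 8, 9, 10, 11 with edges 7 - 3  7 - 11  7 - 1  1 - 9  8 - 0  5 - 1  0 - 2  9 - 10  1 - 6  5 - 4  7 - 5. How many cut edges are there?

The edges on the cycle 7-5-1-7 are not bridges since each lies on that cycle.
But removing 1 - 6 disconnects 1 from 6; removing 8 - 0 disconnects 8 from 0; removing 5 - 4 disconnects 5 from 4; removing 7 - 11 disconnects 7 from 11 — these are bridges.
In total 8 edges are bridges.

8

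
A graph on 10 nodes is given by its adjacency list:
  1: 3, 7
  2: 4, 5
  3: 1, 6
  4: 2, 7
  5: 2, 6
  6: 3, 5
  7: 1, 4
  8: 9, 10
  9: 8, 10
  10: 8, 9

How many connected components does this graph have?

2

Starting from 8 we can reach 8, 9, 10. That is one component of size 3.
Starting from 1 we can reach 1, 2, 3, 4, 5, 6, 7. That is one component of size 7.
Total: 2 components.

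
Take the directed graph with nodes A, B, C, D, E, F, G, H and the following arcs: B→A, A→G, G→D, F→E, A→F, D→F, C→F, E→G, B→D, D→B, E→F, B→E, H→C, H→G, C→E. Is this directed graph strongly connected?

There is no directed path from B to H, so the graph is not strongly connected.

No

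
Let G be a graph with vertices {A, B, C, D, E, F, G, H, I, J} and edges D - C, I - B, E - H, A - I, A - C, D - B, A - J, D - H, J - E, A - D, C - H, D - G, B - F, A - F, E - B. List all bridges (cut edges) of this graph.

D-G

The edges on the cycle A-D-C-A are not bridges since each lies on that cycle.
But removing G - D disconnects G from D — this is a bridge.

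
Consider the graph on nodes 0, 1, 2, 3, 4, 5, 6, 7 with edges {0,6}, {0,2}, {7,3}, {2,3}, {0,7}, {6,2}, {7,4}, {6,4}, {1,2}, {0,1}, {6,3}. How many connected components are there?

5 is isolated — a component by itself.
Starting from 0 we can reach 0, 1, 2, 3, 4, 6, 7. That is one component of size 7.
Total: 2 components.

2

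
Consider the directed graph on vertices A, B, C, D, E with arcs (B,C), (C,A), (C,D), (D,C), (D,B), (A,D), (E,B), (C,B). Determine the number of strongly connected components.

2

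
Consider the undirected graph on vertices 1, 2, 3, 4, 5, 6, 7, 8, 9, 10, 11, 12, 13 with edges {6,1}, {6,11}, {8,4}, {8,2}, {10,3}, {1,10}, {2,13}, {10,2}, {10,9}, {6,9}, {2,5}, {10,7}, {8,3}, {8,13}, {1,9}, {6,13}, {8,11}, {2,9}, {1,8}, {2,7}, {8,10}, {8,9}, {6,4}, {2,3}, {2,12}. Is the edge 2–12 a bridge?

Yes

Removing 2–12 leaves no path between 2 and 12: the component count goes from 1 to 2. So it is a bridge.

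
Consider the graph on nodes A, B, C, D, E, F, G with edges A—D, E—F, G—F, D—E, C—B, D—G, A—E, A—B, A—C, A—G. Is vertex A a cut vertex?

Yes

Deleting A raises the number of components from 1 to 2, so A is a cut vertex.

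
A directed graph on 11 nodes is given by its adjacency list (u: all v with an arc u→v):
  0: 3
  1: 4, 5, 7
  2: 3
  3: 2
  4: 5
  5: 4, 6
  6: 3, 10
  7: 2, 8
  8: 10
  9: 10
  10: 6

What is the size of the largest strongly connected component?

2

{2, 3} are all mutually reachable — one SCC of size 2.
{6, 10} are all mutually reachable — one SCC of size 2.
{4, 5} are all mutually reachable — one SCC of size 2.
{8} is an SCC by itself.
{1} is an SCC by itself.
(and 3 more singleton SCCs)
The largest has 2 vertices.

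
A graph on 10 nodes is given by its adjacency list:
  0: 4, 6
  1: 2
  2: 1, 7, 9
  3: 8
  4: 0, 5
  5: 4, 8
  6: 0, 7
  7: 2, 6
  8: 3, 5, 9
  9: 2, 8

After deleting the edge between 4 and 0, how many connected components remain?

1

4 and 0 are still connected via 4-5-8-9-2-7-6-0, so the component count stays at 1.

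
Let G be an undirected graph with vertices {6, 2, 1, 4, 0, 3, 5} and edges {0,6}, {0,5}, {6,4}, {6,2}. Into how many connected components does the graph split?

1 is isolated — a component by itself.
3 is isolated — a component by itself.
Starting from 0 we can reach 0, 2, 4, 5, 6. That is one component of size 5.
Total: 3 components.

3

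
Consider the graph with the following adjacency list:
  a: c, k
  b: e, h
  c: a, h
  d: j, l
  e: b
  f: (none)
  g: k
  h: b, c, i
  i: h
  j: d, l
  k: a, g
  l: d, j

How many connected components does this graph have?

3

f is isolated — a component by itself.
Starting from d we can reach d, j, l. That is one component of size 3.
Starting from a we can reach a, b, c, e, g, h, i, k. That is one component of size 8.
Total: 3 components.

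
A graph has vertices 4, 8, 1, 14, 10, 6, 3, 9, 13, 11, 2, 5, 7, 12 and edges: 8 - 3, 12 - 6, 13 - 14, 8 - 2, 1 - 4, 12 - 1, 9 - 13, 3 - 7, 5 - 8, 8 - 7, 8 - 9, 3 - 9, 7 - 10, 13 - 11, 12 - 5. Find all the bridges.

1-12, 1-4, 10-7, 11-13, 12-5, 12-6, 13-14, 13-9, 2-8, 5-8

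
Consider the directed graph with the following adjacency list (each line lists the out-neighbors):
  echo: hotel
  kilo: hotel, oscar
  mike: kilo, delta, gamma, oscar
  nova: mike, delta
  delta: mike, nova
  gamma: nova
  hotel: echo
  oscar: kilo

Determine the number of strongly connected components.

3

{mike, nova, delta, gamma} are all mutually reachable — one SCC of size 4.
{kilo, oscar} are all mutually reachable — one SCC of size 2.
{echo, hotel} are all mutually reachable — one SCC of size 2.
That gives 3 strongly connected components.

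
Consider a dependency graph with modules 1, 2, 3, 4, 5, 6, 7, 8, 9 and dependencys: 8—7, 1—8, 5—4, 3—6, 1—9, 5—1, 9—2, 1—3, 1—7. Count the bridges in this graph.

The edges on the cycle 1-8-7-1 are not bridges since each lies on that cycle.
But removing 5—4 disconnects 5 from 4; removing 9—2 disconnects 9 from 2; removing 6—3 disconnects 6 from 3; removing 9—1 disconnects 9 from 1 — these are bridges.
In total 6 edges are bridges.

6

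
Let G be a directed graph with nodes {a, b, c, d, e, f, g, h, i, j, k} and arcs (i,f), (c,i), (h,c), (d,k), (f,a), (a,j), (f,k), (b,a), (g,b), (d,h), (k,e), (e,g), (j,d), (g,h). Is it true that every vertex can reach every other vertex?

Yes

From k we can reach every vertex (a, b, c, d, e, f, g, h, i, j, k), and every vertex can reach k (a, b, c, d, e, f, g, h, i, j, k). So the whole graph is one strongly connected component.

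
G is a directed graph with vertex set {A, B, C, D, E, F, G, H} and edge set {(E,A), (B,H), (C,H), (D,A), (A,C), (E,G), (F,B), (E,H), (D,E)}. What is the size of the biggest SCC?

1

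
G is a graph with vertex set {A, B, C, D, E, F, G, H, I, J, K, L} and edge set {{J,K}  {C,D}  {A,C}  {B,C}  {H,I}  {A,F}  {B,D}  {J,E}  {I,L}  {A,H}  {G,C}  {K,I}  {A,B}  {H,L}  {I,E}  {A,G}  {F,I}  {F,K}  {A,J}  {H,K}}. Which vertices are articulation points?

A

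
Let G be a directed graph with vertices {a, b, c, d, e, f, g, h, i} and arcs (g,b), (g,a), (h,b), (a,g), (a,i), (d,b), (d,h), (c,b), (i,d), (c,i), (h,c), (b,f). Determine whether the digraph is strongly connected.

There is no directed path from e to h, so the graph is not strongly connected.

No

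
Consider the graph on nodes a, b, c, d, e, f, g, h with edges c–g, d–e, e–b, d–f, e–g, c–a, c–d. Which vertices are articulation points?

c, d, e

Removing c increases the component count from 2 to 3, so c is a cut vertex.
Removing d increases the component count from 2 to 3, so d is a cut vertex.
Removing e increases the component count from 2 to 3, so e is a cut vertex.
By contrast removing g leaves 2 components; it is not a cut vertex. No other vertex is a cut vertex either.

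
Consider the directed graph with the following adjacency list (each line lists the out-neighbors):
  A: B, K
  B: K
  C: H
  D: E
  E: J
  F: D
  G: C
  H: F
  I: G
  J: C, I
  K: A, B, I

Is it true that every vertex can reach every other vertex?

No

There is no directed path from J to A, so the graph is not strongly connected.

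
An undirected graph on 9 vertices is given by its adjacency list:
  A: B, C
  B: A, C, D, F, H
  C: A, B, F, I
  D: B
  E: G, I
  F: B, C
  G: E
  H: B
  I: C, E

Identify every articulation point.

Removing B increases the component count from 1 to 3, so B is a cut vertex.
Removing C increases the component count from 1 to 2, so C is a cut vertex.
Removing E increases the component count from 1 to 2, so E is a cut vertex.
Likewise I is a cut vertex.
By contrast removing F leaves 1 component; it is not a cut vertex. No other vertex is a cut vertex either.

B, C, E, I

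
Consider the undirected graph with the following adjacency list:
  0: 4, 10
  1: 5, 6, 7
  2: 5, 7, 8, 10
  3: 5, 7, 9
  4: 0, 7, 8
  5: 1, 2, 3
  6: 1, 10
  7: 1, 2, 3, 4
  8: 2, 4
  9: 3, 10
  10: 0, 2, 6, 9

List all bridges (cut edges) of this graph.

The edges on the cycle 10-2-5-1-6-10 are not bridges since each lies on that cycle.
Every edge lies on some cycle, so there are no bridges.

none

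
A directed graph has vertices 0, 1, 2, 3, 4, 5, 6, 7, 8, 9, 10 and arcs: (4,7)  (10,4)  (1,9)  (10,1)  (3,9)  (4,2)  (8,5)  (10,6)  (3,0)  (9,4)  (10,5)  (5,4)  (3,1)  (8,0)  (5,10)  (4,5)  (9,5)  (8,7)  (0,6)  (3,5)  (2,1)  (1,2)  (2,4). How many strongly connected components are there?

{1, 2, 4, 5, 9, 10} are all mutually reachable — one SCC of size 6.
{6} is an SCC by itself.
{7} is an SCC by itself.
{0} is an SCC by itself.
{3} is an SCC by itself.
(and 1 more singleton SCC)
That gives 6 strongly connected components.

6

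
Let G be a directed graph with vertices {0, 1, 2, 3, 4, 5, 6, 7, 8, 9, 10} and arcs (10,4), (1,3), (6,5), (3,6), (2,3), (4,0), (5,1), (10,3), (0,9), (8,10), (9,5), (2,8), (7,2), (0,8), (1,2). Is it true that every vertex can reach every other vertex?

There is no directed path from 5 to 7, so the graph is not strongly connected.

No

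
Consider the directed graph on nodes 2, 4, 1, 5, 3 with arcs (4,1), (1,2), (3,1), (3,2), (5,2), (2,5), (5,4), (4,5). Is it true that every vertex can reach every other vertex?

There is no directed path from 4 to 3, so the graph is not strongly connected.

No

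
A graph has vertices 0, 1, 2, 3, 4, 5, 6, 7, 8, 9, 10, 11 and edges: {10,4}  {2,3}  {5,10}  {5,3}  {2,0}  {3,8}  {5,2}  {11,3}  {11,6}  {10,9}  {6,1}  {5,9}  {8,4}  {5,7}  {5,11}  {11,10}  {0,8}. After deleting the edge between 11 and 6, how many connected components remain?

2

Before removal there is 1 component.
11—6 is a bridge — removing it separates 11's side from 6's side.
After removal: 2 components.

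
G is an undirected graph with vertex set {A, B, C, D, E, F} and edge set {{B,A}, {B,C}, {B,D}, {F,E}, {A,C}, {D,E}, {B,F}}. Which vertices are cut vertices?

Removing B increases the component count from 1 to 2, so B is a cut vertex.
By contrast removing F leaves 1 component; it is not a cut vertex. No other vertex is a cut vertex either.

B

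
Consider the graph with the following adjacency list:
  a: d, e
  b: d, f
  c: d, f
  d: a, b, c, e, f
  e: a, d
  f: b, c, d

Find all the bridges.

The edges on the cycle d-e-a-d are not bridges since each lies on that cycle.
Every edge lies on some cycle, so there are no bridges.

none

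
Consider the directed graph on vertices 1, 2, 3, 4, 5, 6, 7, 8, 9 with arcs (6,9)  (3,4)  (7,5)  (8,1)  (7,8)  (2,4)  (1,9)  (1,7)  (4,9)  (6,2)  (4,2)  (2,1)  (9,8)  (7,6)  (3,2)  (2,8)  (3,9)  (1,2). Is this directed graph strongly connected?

No

There is no directed path from 9 to 3, so the graph is not strongly connected.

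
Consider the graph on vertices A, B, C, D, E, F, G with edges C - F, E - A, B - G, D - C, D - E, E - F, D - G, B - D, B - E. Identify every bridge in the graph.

A-E

The edges on the cycle B-D-C-F-E-B are not bridges since each lies on that cycle.
But removing E - A disconnects E from A — this is a bridge.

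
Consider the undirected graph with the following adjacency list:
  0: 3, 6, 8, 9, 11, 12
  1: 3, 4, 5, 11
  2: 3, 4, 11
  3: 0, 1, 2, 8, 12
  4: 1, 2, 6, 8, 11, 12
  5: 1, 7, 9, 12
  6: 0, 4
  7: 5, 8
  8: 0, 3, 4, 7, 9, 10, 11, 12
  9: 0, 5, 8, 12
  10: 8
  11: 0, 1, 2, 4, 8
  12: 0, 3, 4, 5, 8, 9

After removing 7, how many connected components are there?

1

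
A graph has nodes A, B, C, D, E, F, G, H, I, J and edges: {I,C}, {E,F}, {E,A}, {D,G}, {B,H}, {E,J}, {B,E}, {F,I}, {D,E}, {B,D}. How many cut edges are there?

7

The edges on the cycle B-D-E-B are not bridges since each lies on that cycle.
But removing D - G disconnects D from G; removing B - H disconnects B from H; removing E - F disconnects E from F; removing E - A disconnects E from A — these are bridges.
In total 7 edges are bridges.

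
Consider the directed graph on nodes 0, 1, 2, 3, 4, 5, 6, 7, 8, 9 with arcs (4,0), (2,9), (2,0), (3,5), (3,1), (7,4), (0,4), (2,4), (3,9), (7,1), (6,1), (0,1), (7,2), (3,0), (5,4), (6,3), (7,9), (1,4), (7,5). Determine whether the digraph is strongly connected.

No

There is no directed path from 6 to 7, so the graph is not strongly connected.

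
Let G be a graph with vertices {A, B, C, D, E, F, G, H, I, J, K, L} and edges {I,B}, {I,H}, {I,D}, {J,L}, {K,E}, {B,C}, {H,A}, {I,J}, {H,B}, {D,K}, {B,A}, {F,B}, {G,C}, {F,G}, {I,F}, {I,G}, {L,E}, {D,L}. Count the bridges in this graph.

The edges on the cycle D-K-E-L-D are not bridges since each lies on that cycle.
Every edge lies on some cycle, so there are no bridges.

0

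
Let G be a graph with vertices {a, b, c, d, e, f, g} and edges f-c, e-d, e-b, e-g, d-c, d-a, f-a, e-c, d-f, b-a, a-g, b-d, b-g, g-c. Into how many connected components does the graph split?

1

Starting from a we can reach a, b, c, d, e, f, g. That is one component of size 7.
Total: 1 component.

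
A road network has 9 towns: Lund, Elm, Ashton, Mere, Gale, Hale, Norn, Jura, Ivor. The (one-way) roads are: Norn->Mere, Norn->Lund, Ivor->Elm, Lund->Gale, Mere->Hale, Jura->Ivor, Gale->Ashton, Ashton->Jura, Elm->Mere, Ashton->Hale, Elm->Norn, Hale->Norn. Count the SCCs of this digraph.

1

{Elm, Gale, Hale, Ivor, Jura, Lund, Mere, Norn, Ashton} are all mutually reachable — one SCC of size 9.
That gives 1 strongly connected component.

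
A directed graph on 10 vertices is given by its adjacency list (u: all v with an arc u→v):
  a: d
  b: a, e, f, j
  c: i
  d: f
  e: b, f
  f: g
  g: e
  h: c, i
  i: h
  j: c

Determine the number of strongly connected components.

3

{a, b, d, e, f, g} are all mutually reachable — one SCC of size 6.
{c, h, i} are all mutually reachable — one SCC of size 3.
{j} is an SCC by itself.
That gives 3 strongly connected components.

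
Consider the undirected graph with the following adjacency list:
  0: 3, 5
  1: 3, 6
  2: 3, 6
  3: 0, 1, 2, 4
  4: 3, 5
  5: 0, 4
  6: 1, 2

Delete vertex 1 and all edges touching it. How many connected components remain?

1

With 1 gone, the remaining components are: {0, 2, 3, 4, 5, 6}.
That is 1 component.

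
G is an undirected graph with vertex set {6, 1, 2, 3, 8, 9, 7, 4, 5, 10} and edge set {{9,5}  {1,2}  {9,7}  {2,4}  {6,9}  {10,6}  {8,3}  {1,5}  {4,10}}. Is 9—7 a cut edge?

Yes

Removing 9—7 leaves no path between 9 and 7: the component count goes from 2 to 3. So it is a bridge.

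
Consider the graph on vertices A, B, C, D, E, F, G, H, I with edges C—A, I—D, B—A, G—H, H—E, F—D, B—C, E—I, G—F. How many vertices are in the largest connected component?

6

Starting from A we can reach A, B, C. That is one component of size 3.
Starting from D we can reach D, E, F, G, H, I. That is one component of size 6.
The largest has 6 vertices.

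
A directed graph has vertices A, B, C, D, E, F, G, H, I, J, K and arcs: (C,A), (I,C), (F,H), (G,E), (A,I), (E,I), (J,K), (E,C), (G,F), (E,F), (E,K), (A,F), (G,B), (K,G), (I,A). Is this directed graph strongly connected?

There is no directed path from H to J, so the graph is not strongly connected.

No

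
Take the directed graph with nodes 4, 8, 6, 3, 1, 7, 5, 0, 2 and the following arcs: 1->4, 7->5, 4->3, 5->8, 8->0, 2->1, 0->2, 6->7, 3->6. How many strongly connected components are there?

1

{0, 1, 2, 3, 4, 5, 6, 7, 8} are all mutually reachable — one SCC of size 9.
That gives 1 strongly connected component.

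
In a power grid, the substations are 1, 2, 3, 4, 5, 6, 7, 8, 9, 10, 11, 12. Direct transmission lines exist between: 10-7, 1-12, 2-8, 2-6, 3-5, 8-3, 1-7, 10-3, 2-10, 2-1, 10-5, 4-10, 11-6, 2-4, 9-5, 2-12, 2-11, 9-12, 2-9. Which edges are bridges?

none

The edges on the cycle 2-11-6-2 are not bridges since each lies on that cycle.
Every edge lies on some cycle, so there are no bridges.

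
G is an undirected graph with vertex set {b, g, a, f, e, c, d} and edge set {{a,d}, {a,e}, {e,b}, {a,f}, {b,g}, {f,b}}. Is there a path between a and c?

The component containing a is {a, b, d, e, f, g}, and c is not in it.

No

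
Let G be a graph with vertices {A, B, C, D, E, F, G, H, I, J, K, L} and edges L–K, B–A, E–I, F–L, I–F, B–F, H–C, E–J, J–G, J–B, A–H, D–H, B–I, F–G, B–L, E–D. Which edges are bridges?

The edges on the cycle E-J-B-A-H-D-E are not bridges since each lies on that cycle.
But removing K–L disconnects K from L; removing H–C disconnects H from C — these are bridges.

C-H, K-L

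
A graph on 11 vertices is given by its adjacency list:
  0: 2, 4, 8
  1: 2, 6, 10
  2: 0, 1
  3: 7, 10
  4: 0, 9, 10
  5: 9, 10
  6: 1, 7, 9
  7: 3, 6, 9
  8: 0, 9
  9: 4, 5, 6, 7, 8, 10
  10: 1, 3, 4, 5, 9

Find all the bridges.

The edges on the cycle 4-10-3-7-6-9-4 are not bridges since each lies on that cycle.
Every edge lies on some cycle, so there are no bridges.

none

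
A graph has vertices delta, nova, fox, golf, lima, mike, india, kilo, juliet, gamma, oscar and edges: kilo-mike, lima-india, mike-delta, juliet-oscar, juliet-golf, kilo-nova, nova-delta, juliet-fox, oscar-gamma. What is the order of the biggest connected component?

Starting from lima we can reach lima, india. That is one component of size 2.
Starting from kilo we can reach kilo, mike, nova, delta. That is one component of size 4.
Starting from fox we can reach fox, golf, gamma, oscar, juliet. That is one component of size 5.
The largest has 5 vertices.

5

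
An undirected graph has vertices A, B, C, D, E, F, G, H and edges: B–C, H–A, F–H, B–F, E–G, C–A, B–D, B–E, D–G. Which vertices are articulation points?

B

Removing B increases the component count from 1 to 2, so B is a cut vertex.
By contrast removing E leaves 1 component; it is not a cut vertex. No other vertex is a cut vertex either.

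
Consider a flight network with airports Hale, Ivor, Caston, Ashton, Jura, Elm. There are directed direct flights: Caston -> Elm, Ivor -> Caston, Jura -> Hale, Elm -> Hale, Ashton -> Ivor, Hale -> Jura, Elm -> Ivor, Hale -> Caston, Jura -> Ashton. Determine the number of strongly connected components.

1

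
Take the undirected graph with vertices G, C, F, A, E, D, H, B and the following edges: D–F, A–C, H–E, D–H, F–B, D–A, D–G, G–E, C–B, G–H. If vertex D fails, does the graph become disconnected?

Yes

Deleting D raises the number of components from 1 to 2, so D is a cut vertex.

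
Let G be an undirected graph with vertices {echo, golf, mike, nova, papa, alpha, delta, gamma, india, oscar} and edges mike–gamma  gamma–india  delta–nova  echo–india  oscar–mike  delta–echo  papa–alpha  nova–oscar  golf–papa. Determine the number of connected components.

2

Starting from golf we can reach golf, papa, alpha. That is one component of size 3.
Starting from echo we can reach echo, mike, nova, delta, gamma, india, oscar. That is one component of size 7.
Total: 2 components.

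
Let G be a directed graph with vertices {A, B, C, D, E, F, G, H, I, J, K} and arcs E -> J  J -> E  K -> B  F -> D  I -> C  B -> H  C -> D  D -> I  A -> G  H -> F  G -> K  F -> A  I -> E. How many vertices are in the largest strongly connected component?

{A, B, F, G, H, K} are all mutually reachable — one SCC of size 6.
{C, D, I} are all mutually reachable — one SCC of size 3.
{E, J} are all mutually reachable — one SCC of size 2.
The largest has 6 vertices.

6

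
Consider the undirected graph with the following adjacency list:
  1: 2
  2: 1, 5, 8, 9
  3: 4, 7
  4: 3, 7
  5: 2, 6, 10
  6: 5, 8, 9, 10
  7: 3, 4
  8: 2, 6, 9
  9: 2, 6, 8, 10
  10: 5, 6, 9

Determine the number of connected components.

Starting from 3 we can reach 3, 4, 7. That is one component of size 3.
Starting from 1 we can reach 1, 2, 5, 6, 8, 9, 10. That is one component of size 7.
Total: 2 components.

2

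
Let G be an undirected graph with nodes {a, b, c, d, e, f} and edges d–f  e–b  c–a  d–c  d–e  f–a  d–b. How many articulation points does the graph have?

Removing d increases the component count from 1 to 2, so d is a cut vertex.
By contrast removing a leaves 1 component; it is not a cut vertex. No other vertex is a cut vertex either.

1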